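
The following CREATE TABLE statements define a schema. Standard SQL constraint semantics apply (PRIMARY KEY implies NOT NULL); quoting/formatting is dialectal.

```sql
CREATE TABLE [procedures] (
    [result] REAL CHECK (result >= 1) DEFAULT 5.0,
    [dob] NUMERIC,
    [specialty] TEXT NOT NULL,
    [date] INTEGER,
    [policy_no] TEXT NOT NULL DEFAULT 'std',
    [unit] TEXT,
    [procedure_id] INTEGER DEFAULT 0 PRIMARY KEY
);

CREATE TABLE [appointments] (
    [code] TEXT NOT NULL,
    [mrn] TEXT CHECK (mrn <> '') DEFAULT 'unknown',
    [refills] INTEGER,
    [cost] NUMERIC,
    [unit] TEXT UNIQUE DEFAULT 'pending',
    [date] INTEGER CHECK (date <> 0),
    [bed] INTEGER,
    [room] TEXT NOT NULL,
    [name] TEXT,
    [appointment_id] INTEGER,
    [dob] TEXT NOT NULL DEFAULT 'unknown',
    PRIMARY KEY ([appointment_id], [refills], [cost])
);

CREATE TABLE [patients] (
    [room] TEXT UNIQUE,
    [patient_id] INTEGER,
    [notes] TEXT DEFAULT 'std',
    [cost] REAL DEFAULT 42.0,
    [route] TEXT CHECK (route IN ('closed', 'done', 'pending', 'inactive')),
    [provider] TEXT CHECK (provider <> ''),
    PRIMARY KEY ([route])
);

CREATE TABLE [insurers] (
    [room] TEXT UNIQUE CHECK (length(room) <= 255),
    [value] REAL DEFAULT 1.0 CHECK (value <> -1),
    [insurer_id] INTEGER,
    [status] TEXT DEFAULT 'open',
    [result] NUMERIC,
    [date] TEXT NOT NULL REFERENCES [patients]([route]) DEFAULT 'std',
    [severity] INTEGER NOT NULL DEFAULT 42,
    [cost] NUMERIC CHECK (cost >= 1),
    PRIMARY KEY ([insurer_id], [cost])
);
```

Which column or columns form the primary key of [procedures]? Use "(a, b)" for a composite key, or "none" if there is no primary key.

procedure_id is declared PRIMARY KEY inline on the column.

procedure_id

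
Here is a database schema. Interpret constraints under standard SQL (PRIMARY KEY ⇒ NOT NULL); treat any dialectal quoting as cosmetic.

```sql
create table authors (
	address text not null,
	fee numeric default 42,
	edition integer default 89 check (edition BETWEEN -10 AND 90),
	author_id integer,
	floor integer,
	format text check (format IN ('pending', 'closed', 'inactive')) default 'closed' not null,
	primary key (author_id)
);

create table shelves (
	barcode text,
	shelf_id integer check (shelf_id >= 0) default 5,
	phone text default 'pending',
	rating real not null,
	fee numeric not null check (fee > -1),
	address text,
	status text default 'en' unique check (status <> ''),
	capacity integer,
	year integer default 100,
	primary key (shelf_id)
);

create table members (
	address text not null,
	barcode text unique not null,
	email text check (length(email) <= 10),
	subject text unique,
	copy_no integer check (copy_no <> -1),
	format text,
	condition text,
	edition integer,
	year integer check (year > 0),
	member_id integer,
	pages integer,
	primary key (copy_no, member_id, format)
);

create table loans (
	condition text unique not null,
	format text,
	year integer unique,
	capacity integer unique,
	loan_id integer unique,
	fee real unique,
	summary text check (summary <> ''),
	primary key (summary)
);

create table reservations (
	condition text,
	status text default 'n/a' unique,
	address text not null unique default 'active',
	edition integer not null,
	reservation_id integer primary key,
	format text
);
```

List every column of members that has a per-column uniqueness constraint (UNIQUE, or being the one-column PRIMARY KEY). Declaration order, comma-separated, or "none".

- address: no UNIQUE or single-column PK constraint.
- barcode: declared UNIQUE → unique.
- email: no UNIQUE or single-column PK constraint.
- subject: declared UNIQUE → unique.
- copy_no: part of a composite PRIMARY KEY — only the tuple is unique, not this column on its own.
- format: part of a composite PRIMARY KEY — only the tuple is unique, not this column on its own.
- condition: no UNIQUE or single-column PK constraint.
- edition: no UNIQUE or single-column PK constraint.
- year: no UNIQUE or single-column PK constraint.
- member_id: part of a composite PRIMARY KEY — only the tuple is unique, not this column on its own.
- pages: no UNIQUE or single-column PK constraint.

barcode, subject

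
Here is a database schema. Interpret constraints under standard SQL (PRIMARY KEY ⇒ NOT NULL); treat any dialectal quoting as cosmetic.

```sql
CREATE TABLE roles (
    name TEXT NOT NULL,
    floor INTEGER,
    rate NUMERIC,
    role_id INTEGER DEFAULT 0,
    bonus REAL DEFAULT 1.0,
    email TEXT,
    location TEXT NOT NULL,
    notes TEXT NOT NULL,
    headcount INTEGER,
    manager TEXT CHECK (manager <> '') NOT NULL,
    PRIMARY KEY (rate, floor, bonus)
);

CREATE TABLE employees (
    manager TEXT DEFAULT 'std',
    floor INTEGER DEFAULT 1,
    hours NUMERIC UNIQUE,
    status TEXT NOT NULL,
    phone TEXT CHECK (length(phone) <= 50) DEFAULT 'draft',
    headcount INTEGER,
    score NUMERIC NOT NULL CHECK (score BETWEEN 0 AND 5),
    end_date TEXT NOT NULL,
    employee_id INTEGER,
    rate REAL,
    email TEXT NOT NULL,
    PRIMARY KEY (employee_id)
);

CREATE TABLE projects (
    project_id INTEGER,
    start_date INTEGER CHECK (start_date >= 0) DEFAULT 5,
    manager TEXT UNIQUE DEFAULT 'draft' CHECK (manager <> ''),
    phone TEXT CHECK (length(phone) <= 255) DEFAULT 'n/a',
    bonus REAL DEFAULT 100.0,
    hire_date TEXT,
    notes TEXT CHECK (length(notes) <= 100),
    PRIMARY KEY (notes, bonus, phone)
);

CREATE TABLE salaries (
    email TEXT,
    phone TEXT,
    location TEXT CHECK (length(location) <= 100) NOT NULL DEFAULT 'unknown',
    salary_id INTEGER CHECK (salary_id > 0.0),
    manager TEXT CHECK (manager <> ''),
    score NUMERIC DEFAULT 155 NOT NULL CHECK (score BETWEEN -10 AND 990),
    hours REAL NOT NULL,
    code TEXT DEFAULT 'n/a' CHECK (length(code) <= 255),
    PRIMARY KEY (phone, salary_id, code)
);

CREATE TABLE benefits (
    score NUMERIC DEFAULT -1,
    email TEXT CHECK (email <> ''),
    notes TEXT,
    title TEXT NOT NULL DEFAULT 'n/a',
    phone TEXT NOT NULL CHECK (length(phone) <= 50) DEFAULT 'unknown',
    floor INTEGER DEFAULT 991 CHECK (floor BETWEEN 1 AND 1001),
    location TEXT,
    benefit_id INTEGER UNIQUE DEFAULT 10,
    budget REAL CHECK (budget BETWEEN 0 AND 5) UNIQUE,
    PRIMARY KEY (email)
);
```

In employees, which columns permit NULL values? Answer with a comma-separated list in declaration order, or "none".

- manager: DEFAULT only fills an omitted column; an explicit NULL is still allowed → nullable.
- floor: DEFAULT only fills an omitted column; an explicit NULL is still allowed → nullable.
- hours: UNIQUE does not imply NOT NULL → nullable.
- status: declared NOT NULL → not nullable.
- phone: CHECK does not forbid NULL (a CHECK constraint passes when its expression is NULL) → nullable.
- headcount: no NOT NULL constraint applies → nullable.
- score: declared NOT NULL → not nullable.
- end_date: declared NOT NULL → not nullable.
- employee_id: part of the PRIMARY KEY, which implies NOT NULL → not nullable.
- rate: no NOT NULL constraint applies → nullable.
- email: declared NOT NULL → not nullable.

manager, floor, hours, phone, headcount, rate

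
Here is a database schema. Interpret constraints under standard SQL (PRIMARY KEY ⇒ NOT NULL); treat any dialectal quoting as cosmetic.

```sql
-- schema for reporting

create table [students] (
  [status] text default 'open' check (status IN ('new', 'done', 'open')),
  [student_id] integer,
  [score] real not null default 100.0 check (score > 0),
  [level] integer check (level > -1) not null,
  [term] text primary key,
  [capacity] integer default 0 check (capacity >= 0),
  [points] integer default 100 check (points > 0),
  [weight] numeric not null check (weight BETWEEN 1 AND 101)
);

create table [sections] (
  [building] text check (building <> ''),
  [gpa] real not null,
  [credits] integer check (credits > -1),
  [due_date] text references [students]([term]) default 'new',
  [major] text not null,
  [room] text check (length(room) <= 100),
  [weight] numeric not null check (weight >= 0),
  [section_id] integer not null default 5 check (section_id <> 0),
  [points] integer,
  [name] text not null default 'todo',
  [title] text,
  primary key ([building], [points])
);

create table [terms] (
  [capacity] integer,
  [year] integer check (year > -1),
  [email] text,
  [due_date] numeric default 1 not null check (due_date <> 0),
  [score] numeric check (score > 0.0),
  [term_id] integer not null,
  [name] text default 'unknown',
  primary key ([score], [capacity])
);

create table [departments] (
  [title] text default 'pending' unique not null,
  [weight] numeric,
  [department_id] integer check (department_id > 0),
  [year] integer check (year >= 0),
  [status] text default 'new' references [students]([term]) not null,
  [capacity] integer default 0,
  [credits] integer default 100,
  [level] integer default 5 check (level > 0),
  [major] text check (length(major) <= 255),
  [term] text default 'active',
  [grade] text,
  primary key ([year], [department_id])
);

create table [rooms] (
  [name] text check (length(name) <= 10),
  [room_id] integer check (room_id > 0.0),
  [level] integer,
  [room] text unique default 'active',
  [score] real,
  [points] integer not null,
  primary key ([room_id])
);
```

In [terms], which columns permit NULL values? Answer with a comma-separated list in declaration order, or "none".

- capacity: part of the PRIMARY KEY, which implies NOT NULL → not nullable.
- year: CHECK does not forbid NULL (a CHECK constraint passes when its expression is NULL) → nullable.
- email: no NOT NULL constraint applies → nullable.
- due_date: declared NOT NULL → not nullable.
- score: part of the PRIMARY KEY, which implies NOT NULL → not nullable.
- term_id: declared NOT NULL → not nullable.
- name: DEFAULT only fills an omitted column; an explicit NULL is still allowed → nullable.

year, email, name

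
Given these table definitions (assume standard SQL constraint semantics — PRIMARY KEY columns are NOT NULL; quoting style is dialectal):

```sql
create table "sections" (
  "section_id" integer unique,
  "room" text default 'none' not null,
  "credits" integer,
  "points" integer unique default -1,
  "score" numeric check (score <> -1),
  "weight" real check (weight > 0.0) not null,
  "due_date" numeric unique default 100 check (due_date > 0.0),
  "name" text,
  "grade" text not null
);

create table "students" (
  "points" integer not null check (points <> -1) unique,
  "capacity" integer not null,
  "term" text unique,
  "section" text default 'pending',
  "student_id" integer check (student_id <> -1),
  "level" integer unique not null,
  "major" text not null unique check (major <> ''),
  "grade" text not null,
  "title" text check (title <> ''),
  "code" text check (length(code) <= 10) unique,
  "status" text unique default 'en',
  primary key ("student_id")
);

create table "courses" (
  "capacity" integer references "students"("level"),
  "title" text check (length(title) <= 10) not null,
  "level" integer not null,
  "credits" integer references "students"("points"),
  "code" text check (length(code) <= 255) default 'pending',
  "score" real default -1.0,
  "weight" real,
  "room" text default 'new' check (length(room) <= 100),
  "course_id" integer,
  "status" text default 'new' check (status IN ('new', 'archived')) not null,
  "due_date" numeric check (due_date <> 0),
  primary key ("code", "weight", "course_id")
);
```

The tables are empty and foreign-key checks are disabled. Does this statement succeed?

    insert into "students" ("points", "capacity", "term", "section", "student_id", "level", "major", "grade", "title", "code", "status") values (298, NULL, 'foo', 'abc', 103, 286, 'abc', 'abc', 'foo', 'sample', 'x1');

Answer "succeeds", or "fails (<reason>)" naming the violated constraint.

fails (NOT NULL on capacity)

capacity is explicitly set to NULL, but capacity is declared NOT NULL.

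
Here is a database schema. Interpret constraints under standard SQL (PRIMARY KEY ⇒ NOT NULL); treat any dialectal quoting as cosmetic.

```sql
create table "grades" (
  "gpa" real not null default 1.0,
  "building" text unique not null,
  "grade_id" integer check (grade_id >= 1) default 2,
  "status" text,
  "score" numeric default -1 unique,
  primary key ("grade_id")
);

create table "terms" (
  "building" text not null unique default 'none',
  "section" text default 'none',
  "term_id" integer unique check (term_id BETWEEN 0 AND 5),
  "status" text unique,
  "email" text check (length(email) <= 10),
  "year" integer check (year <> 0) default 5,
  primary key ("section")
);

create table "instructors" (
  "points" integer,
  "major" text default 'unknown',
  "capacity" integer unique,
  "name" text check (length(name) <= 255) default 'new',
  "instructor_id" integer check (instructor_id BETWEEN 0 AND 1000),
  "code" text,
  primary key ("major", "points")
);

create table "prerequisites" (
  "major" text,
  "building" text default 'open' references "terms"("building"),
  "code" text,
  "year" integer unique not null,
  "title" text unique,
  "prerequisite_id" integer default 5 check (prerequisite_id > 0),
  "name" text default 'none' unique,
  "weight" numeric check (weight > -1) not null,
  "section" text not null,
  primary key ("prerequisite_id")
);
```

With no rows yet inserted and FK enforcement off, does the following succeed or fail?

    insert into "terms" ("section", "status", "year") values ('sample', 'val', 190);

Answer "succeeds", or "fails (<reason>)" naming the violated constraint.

succeeds

NOT NULL columns: building defaults to 'none'; section is supplied.
CHECK constraints: 190 satisfies (year <> 0).
No constraint is violated.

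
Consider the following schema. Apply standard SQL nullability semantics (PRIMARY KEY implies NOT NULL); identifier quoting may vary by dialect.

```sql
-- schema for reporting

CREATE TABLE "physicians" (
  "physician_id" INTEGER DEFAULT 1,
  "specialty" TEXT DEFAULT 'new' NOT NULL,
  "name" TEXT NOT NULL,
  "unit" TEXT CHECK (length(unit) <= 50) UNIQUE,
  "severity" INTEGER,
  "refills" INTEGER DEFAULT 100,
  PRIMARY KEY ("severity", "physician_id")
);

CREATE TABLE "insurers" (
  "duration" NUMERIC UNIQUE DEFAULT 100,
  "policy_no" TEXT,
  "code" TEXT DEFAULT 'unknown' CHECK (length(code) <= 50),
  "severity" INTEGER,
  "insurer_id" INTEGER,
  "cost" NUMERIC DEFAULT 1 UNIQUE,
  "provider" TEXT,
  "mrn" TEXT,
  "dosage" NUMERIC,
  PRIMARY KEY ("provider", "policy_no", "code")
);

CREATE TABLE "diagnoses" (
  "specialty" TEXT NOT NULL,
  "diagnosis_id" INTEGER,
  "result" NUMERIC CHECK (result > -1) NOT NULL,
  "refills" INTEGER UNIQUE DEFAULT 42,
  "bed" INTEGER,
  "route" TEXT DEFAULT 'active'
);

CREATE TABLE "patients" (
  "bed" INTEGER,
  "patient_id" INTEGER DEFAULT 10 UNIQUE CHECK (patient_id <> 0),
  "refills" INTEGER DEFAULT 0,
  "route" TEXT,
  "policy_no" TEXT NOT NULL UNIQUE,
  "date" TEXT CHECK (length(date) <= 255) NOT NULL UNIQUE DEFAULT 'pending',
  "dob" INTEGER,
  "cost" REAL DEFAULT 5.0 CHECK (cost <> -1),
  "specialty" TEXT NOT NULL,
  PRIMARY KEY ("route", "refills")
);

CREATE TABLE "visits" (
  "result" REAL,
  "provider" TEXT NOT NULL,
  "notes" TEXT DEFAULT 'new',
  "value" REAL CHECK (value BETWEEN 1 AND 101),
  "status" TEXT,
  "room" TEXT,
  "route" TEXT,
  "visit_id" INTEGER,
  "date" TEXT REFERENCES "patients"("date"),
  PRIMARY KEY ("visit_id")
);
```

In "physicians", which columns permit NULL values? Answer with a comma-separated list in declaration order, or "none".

unit, refills

- physician_id: part of the PRIMARY KEY, which implies NOT NULL → not nullable.
- specialty: declared NOT NULL → not nullable.
- name: declared NOT NULL → not nullable.
- unit: CHECK does not forbid NULL (a CHECK constraint passes when its expression is NULL) → nullable.
- severity: part of the PRIMARY KEY, which implies NOT NULL → not nullable.
- refills: DEFAULT only fills an omitted column; an explicit NULL is still allowed → nullable.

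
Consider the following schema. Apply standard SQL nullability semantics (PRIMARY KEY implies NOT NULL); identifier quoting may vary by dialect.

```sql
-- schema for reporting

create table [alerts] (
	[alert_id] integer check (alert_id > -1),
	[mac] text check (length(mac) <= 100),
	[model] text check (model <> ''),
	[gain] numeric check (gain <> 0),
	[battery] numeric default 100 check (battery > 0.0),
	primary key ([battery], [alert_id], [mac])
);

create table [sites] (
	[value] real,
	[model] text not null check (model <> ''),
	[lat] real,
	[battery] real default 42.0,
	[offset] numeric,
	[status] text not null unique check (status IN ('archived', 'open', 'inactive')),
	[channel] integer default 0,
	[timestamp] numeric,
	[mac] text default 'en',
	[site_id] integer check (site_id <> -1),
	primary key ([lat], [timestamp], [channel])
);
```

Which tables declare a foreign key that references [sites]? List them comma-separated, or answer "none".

none

No REFERENCES clause anywhere in the schema names sites.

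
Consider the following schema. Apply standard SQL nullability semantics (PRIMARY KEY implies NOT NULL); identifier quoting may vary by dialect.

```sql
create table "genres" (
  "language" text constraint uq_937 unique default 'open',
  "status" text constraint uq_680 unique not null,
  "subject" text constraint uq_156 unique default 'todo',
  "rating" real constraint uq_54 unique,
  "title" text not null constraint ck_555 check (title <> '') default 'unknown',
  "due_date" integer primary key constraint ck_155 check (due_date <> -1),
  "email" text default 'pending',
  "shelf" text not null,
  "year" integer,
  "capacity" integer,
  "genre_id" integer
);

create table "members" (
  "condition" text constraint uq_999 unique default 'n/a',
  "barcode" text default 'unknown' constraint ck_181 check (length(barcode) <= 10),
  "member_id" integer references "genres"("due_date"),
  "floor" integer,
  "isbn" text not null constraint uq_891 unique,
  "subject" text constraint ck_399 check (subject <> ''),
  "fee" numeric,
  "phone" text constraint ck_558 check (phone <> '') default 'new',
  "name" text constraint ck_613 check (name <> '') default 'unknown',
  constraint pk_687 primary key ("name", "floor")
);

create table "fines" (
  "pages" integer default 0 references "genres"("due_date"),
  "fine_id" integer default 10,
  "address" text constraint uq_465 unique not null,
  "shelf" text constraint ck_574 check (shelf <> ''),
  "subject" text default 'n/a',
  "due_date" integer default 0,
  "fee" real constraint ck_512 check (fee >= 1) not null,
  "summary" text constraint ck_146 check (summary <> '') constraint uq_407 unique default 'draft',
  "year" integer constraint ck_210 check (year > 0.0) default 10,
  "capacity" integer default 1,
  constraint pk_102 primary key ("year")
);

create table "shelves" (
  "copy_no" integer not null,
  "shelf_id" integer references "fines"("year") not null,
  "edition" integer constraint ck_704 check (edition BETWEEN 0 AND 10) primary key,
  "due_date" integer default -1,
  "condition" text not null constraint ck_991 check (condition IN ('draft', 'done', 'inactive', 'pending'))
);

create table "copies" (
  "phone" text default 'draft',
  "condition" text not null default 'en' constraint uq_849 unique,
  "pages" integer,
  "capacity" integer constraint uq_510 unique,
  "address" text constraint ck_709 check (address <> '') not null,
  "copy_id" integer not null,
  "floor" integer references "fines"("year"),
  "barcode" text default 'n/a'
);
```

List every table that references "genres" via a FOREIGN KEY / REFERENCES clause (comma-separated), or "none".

members, fines

- members.member_id references genres(due_date).
- fines.pages references genres(due_date).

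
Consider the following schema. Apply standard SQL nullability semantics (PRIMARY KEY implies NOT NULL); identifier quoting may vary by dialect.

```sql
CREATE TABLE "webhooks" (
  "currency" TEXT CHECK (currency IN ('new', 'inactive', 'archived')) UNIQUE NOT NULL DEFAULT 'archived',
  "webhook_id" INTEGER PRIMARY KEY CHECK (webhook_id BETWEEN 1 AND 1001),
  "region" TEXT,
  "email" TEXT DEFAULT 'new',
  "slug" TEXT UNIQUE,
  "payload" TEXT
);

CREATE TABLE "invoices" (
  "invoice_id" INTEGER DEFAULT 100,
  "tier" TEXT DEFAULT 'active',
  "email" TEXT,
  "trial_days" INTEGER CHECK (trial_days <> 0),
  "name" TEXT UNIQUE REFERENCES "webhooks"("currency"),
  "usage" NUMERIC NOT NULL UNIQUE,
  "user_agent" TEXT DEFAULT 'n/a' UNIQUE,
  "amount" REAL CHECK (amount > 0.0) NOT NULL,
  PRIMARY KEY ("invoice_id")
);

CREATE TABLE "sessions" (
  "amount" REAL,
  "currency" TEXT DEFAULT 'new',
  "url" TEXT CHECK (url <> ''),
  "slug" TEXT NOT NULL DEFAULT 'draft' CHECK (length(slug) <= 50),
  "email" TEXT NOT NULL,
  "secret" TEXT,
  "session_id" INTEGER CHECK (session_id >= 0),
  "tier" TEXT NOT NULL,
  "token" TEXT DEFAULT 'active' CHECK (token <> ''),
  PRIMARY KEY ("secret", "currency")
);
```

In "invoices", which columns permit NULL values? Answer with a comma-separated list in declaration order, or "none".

- invoice_id: part of the PRIMARY KEY, which implies NOT NULL → not nullable.
- tier: DEFAULT only fills an omitted column; an explicit NULL is still allowed → nullable.
- email: no NOT NULL constraint applies → nullable.
- trial_days: CHECK does not forbid NULL (a CHECK constraint passes when its expression is NULL) → nullable.
- name: a foreign key column may be NULL unless separately constrained → nullable.
- usage: declared NOT NULL → not nullable.
- user_agent: UNIQUE does not imply NOT NULL → nullable.
- amount: declared NOT NULL → not nullable.

tier, email, trial_days, name, user_agent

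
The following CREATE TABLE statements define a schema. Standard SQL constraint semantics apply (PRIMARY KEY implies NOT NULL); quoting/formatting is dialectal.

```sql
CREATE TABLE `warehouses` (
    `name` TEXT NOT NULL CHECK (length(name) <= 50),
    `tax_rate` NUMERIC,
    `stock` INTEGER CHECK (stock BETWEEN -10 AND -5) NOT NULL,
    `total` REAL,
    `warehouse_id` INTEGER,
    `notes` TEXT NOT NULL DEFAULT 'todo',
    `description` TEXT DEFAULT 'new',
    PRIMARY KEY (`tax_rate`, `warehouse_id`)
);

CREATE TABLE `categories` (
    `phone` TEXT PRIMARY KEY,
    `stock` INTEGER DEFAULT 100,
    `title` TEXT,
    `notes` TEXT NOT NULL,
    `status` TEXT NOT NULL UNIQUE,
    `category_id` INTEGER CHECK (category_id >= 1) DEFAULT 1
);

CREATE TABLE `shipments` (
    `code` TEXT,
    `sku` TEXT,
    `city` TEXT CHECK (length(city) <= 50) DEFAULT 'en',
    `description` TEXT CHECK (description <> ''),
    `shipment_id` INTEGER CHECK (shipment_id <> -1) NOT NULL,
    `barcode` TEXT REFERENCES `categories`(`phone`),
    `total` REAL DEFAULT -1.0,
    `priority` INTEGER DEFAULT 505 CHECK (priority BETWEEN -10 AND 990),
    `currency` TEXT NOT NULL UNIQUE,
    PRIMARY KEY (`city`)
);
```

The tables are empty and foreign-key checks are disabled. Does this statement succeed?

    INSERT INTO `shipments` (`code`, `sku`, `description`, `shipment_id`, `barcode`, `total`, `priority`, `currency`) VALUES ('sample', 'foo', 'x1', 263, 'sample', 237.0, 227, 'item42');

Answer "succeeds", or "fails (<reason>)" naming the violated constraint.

succeeds

NOT NULL columns: city defaults to 'en'; currency is supplied; shipment_id is supplied.
CHECK constraints: 'x1' satisfies (description <> ''); 263 satisfies (shipment_id <> -1); 227 satisfies (priority BETWEEN -10 AND 990).
No constraint is violated.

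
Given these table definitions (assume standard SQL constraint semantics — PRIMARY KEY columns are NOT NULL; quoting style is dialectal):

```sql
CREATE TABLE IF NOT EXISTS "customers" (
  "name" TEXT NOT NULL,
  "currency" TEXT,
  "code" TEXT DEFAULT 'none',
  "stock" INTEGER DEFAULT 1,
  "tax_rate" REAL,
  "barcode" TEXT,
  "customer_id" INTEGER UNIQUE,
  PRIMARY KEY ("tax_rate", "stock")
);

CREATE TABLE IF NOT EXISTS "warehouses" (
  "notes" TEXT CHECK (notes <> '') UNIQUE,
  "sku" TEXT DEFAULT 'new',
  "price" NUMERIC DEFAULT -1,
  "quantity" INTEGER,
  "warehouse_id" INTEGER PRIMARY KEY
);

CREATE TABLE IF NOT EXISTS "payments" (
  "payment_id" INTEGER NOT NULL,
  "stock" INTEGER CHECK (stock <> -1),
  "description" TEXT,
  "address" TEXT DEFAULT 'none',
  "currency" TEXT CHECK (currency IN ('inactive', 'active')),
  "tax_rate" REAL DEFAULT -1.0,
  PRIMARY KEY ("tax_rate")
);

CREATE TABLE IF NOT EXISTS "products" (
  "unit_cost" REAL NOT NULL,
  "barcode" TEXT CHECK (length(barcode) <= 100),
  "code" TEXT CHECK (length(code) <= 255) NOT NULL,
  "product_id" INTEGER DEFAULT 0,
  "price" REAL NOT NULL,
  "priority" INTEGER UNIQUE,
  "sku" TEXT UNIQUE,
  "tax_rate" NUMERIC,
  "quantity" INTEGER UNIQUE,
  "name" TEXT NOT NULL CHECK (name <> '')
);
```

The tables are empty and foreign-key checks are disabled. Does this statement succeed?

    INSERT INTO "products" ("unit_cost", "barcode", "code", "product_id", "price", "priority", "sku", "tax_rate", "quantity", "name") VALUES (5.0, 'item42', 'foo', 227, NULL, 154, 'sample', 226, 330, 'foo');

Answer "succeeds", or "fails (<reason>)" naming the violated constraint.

price is explicitly set to NULL, but price is declared NOT NULL.

fails (NOT NULL on price)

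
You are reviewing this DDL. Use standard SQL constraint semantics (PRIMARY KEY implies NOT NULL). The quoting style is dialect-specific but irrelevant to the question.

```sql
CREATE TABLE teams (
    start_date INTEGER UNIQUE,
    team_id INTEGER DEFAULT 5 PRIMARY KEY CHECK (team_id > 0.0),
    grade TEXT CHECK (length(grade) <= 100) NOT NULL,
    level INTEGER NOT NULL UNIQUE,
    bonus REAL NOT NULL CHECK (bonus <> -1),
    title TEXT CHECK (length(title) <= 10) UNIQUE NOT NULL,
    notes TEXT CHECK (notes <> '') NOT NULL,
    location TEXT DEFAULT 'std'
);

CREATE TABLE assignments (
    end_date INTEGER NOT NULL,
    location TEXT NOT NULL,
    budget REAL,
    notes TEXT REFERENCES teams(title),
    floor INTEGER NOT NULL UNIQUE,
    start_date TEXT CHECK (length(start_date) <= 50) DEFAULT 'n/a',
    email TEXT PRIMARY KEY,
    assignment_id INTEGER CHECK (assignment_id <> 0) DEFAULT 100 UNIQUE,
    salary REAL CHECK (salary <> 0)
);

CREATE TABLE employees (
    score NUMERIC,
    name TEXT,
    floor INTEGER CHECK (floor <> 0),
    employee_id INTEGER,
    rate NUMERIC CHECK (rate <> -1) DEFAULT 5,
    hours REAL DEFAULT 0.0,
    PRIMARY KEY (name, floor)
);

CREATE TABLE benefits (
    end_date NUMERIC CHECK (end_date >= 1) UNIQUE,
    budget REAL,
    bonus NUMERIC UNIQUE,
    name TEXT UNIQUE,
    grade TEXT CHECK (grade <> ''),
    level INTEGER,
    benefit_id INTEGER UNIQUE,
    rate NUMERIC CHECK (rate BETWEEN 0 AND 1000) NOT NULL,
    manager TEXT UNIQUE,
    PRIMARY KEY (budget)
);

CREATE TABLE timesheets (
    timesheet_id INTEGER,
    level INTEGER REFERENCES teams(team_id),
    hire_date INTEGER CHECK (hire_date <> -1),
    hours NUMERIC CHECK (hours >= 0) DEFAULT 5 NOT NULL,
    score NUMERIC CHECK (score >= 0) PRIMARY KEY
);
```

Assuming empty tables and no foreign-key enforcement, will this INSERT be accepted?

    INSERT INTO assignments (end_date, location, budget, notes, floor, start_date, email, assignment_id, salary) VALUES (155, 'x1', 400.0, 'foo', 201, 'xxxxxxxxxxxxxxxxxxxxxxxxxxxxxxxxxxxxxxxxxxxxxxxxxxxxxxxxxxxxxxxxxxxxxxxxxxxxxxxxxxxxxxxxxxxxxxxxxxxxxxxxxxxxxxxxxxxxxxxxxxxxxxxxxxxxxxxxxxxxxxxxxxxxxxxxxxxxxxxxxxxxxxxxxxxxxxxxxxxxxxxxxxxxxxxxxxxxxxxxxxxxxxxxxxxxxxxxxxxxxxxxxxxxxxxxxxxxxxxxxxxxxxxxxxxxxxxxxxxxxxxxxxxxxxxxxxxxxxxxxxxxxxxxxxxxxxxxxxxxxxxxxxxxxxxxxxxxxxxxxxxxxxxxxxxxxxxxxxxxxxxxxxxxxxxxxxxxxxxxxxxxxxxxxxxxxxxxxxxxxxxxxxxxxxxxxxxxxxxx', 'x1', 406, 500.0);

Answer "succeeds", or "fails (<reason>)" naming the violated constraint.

The value 'xxxxxxxxxxxxxxxxxxxxxxxxxxxxxxxxxxxxxxxxxxxxxxxxxxxxxxxxxxxxxxxxxxxxxxxxxxxxxxxxxxxxxxxxxxxxxxxxxxxxxxxxxxxxxxxxxxxxxxxxxxxxxxxxxxxxxxxxxxxxxxxxxxxxxxxxxxxxxxxxxxxxxxxxxxxxxxxxxxxxxxxxxxxxxxxxxxxxxxxxxxxxxxxxxxxxxxxxxxxxxxxxxxxxxxxxxxxxxxxxxxxxxxxxxxxxxxxxxxxxxxxxxxxxxxxxxxxxxxxxxxxxxxxxxxxxxxxxxxxxxxxxxxxxxxxxxxxxxxxxxxxxxxxxxxxxxxxxxxxxxxxxxxxxxxxxxxxxxxxxxxxxxxxxxxxxxxxxxxxxxxxxxxxxxxxxxxxxxxxx' for start_date violates CHECK (length(start_date) <= 50).

fails (CHECK on start_date)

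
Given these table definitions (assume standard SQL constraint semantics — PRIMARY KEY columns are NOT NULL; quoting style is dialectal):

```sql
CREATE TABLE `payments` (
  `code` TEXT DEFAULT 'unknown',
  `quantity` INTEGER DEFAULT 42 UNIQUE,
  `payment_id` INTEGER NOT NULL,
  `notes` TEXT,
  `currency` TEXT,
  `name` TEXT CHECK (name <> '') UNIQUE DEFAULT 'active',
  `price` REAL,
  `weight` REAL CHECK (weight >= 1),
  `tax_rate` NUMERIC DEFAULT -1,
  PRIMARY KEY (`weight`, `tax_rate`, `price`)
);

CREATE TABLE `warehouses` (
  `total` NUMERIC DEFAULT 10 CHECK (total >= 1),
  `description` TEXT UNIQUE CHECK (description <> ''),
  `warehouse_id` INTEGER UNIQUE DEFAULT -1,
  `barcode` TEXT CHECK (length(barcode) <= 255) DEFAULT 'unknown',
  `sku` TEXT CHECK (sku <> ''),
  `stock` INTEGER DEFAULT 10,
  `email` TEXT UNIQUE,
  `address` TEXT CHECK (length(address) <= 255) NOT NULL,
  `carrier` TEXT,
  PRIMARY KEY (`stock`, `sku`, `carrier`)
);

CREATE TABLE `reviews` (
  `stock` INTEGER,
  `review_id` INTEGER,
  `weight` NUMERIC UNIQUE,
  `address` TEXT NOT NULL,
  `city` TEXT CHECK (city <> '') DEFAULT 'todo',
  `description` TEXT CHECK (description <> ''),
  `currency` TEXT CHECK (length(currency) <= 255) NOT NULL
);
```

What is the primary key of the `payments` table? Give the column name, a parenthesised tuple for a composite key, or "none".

(weight, tax_rate, price)

A table-level PRIMARY KEY clause names 3 columns: weight, tax_rate, price.
This is a composite key — the combination is unique, not each column individually.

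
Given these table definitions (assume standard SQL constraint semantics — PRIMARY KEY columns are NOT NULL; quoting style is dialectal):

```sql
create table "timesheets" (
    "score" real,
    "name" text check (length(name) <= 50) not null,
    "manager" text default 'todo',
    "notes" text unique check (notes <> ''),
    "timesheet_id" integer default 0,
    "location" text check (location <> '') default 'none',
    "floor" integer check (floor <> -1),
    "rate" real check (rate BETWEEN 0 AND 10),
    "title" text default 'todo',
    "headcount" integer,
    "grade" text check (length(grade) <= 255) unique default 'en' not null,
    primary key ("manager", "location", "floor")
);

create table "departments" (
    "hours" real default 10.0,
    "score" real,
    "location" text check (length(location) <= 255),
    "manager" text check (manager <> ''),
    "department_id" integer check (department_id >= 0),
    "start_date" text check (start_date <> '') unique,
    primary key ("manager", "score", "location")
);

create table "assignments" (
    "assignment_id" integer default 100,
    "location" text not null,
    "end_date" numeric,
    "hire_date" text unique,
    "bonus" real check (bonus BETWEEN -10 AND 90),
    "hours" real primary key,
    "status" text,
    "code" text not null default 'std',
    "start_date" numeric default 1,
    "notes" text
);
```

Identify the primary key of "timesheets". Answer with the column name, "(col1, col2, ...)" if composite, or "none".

A table-level PRIMARY KEY clause names 3 columns: manager, location, floor.
This is a composite key — the combination is unique, not each column individually.

(manager, location, floor)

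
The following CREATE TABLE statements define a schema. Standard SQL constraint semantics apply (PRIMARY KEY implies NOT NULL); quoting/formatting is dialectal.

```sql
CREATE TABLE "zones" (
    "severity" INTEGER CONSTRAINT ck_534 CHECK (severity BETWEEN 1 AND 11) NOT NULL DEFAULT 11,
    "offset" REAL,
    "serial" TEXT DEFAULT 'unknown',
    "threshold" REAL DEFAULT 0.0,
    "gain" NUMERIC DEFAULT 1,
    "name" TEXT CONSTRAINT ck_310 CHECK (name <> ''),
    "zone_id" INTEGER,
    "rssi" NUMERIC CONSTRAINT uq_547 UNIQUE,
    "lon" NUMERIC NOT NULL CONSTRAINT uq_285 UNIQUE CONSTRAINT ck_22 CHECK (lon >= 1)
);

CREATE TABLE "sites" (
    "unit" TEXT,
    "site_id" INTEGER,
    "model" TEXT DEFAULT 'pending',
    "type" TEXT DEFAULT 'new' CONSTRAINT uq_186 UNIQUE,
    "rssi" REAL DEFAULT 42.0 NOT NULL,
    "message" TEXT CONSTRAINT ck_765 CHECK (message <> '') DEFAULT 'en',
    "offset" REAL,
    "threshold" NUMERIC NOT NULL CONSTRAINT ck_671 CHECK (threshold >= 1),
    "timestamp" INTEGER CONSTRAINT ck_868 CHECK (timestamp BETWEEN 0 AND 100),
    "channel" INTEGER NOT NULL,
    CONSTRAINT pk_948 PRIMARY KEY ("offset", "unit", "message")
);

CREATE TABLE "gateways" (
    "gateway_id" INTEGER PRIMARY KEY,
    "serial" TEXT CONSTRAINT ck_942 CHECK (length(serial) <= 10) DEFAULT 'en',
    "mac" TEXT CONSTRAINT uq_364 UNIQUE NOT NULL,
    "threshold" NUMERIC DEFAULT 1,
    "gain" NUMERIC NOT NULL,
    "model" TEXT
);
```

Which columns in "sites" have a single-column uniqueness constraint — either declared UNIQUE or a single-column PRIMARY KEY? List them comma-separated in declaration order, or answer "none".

- unit: part of a composite PRIMARY KEY — only the tuple is unique, not this column on its own.
- site_id: no UNIQUE or single-column PK constraint.
- model: no UNIQUE or single-column PK constraint.
- type: declared UNIQUE → unique.
- rssi: no UNIQUE or single-column PK constraint.
- message: part of a composite PRIMARY KEY — only the tuple is unique, not this column on its own.
- offset: part of a composite PRIMARY KEY — only the tuple is unique, not this column on its own.
- threshold: no UNIQUE or single-column PK constraint.
- timestamp: no UNIQUE or single-column PK constraint.
- channel: no UNIQUE or single-column PK constraint.

type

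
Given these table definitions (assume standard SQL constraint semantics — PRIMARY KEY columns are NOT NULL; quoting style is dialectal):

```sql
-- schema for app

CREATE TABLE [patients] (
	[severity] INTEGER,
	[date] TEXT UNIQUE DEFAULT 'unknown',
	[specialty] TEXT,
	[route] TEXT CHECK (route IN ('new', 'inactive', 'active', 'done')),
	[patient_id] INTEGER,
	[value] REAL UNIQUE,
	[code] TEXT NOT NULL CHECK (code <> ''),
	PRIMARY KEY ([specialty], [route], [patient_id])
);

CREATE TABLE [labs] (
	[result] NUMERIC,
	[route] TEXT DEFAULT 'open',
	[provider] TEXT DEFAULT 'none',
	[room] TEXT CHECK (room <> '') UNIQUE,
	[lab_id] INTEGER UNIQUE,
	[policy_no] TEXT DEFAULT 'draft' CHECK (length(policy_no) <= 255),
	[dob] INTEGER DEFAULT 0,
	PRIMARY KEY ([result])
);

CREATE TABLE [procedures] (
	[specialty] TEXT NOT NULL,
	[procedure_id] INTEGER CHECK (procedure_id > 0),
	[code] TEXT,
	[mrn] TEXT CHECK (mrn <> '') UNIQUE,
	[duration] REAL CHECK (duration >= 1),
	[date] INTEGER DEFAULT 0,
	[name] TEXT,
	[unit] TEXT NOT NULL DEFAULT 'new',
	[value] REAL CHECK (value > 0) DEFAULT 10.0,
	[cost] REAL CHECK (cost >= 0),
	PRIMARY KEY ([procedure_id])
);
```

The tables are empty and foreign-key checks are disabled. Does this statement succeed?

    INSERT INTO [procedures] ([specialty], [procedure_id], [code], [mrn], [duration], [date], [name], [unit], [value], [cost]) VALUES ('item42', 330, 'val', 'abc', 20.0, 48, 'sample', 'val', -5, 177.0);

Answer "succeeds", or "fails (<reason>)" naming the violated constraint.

The value -5 for value violates CHECK (value > 0).

fails (CHECK on value)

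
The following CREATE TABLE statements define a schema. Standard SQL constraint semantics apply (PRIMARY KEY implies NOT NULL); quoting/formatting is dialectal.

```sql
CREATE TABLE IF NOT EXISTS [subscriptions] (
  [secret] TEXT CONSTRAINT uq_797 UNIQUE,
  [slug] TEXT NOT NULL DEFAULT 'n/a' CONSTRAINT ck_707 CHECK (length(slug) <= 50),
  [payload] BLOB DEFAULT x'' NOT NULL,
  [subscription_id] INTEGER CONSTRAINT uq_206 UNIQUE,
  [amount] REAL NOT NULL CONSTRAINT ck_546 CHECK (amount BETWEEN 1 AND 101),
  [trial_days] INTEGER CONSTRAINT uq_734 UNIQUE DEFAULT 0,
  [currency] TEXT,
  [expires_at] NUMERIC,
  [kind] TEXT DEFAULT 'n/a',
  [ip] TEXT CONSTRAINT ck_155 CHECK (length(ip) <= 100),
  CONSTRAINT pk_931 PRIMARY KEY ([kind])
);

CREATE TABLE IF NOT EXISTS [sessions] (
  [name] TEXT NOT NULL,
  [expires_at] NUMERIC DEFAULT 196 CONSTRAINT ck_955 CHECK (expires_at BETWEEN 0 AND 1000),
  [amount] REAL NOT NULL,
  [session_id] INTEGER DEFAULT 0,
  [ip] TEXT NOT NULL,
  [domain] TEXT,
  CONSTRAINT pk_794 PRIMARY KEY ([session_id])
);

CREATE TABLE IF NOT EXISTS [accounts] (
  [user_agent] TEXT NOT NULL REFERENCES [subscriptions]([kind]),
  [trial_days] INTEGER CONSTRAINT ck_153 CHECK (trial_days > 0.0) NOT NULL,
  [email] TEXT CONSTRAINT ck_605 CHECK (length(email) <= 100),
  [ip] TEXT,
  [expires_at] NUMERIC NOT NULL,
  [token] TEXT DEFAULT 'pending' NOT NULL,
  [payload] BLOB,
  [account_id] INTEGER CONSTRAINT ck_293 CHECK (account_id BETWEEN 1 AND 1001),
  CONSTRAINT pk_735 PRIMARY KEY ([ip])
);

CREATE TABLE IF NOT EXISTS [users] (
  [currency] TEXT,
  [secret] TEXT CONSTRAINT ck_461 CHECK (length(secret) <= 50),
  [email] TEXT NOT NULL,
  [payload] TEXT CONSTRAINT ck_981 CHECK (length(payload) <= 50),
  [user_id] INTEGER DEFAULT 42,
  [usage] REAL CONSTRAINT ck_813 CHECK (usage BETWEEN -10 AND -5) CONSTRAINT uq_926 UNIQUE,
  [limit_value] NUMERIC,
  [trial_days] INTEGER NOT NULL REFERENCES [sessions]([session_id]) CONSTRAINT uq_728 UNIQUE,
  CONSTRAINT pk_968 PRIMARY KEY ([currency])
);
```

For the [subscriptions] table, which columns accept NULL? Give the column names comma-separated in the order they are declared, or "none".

- secret: UNIQUE does not imply NOT NULL → nullable.
- slug: declared NOT NULL → not nullable.
- payload: declared NOT NULL → not nullable.
- subscription_id: UNIQUE does not imply NOT NULL → nullable.
- amount: declared NOT NULL → not nullable.
- trial_days: UNIQUE does not imply NOT NULL → nullable.
- currency: no NOT NULL constraint applies → nullable.
- expires_at: no NOT NULL constraint applies → nullable.
- kind: part of the PRIMARY KEY, which implies NOT NULL → not nullable.
- ip: CHECK does not forbid NULL (a CHECK constraint passes when its expression is NULL) → nullable.

secret, subscription_id, trial_days, currency, expires_at, ip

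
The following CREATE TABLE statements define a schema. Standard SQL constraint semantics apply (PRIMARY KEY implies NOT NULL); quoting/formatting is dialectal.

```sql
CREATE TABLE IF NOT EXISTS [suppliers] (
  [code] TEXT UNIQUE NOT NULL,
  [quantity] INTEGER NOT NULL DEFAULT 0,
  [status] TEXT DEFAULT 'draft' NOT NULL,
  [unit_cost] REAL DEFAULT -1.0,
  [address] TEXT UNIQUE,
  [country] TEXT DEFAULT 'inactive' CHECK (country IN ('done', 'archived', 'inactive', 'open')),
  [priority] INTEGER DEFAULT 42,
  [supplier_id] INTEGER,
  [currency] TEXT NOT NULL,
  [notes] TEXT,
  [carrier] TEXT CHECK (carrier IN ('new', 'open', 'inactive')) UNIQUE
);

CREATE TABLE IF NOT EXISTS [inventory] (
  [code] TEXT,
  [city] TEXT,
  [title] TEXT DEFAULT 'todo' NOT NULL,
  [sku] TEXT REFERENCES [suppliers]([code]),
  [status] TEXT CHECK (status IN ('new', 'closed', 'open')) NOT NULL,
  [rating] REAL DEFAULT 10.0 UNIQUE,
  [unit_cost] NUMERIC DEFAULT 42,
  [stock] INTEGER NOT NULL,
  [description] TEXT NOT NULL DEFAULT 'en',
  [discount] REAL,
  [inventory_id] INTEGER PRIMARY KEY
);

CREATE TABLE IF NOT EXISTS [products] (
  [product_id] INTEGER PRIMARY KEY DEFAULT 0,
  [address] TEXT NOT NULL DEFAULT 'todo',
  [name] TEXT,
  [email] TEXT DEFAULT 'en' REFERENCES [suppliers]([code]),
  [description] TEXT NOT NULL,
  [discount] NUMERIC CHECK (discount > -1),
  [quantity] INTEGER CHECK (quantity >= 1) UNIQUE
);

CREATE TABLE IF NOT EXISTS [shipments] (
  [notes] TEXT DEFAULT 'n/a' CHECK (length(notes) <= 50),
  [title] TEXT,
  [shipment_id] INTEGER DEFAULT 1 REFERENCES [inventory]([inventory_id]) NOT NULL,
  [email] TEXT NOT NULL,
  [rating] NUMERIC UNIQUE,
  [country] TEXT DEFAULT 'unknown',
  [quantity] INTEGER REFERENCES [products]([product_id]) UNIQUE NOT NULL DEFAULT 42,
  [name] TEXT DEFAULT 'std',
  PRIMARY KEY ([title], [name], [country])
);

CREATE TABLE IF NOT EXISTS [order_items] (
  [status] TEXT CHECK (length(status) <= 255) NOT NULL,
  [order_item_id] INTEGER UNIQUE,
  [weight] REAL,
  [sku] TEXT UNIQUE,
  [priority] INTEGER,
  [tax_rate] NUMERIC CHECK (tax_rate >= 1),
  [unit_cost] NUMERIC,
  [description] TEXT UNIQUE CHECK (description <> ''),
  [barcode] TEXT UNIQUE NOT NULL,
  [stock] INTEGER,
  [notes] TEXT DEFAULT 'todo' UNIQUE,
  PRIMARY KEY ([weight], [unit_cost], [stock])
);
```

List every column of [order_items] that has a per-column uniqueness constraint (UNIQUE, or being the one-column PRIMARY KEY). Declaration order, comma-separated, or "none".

- status: no UNIQUE or single-column PK constraint.
- order_item_id: declared UNIQUE → unique.
- weight: part of a composite PRIMARY KEY — only the tuple is unique, not this column on its own.
- sku: declared UNIQUE → unique.
- priority: no UNIQUE or single-column PK constraint.
- tax_rate: no UNIQUE or single-column PK constraint.
- unit_cost: part of a composite PRIMARY KEY — only the tuple is unique, not this column on its own.
- description: declared UNIQUE → unique.
- barcode: declared UNIQUE → unique.
- stock: part of a composite PRIMARY KEY — only the tuple is unique, not this column on its own.
- notes: declared UNIQUE → unique.

order_item_id, sku, description, barcode, notes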